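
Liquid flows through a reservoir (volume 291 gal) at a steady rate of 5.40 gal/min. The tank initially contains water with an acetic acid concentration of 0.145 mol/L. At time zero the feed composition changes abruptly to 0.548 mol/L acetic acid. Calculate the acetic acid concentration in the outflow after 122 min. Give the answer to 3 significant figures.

Transient balance on the dissolved component: V dC/dt = Q(C_in − C).
So dC/dt = (C_in − C)/τ with τ = V/Q = 291/5.40 = 53.889 min.
This is linear first-order; C(t) = C_in + (C₀ − C_in) e^(−t/τ).
C(122) = 0.548 + (0.145 − 0.548)·e^(−122/53.889) = 0.548 + (-0.40300)·0.10394 = 0.50611 mol/L.

0.506 mol/L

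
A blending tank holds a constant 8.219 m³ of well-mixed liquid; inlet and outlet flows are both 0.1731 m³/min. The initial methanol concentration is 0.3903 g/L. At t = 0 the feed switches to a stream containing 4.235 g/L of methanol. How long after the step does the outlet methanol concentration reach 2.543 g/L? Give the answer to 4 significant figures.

38.97 min

Unsteady species balance (constant V, well mixed): V dC/dt = Q(C_in − C), so τ = V/Q = 47.4812 min.
C(t) = C_in + (C₀ − C_in) e^(−t/τ). Set C = 2.543 and solve for t:
e^(−t/τ) = (C − C_in)/(C₀ − C_in) = (2.543 − 4.235)/(0.3903 − 4.235) = 0.440086
t = −τ ln(…) = 47.4812 × 0.820784 = 38.9718 min.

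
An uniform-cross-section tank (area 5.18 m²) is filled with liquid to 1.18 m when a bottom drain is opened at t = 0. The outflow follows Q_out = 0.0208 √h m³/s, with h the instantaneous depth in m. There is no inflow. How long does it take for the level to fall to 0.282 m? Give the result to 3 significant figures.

A dh/dt = −Q_out = −0.0208 √h.
Separate and integrate: 2(√h − √h₀) = −(0.0208/A) t.
t = 2A(√h₀ − √h)/0.0208 = 2·5.18·(√1.18 − √0.282)/0.0208
  = 10.360 × (1.0863 − 0.53104) / 0.0208 = 276.55 s.

277 s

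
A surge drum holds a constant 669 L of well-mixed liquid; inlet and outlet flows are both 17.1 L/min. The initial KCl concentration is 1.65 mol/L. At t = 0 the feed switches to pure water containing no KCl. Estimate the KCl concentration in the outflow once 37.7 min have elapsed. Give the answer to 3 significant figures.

0.629 mol/L

Accumulation = in − out for the solute gives V dC/dt = Q(C_in − C).
Time constant τ = V/Q = 669/17.1 = 39.123 min.
This is linear first-order; C(t) = C_in + (C₀ − C_in) e^(−t/τ).
C(37.7) = 0 + (1.65 − 0)·e^(−37.7/39.123) = 0 + (1.6500)·0.38150 = 0.62948 mol/L.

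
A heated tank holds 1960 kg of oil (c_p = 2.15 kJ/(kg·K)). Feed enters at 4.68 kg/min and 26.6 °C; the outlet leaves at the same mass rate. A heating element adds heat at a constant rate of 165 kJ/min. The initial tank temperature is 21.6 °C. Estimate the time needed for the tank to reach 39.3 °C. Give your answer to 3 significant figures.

Heat balance on the well-mixed liquid: M c_p dT/dt = ṁ c_p (T_in − T) + 165.
τ = M/ṁ = 418.80 min; T_ss = T_in + Q̇/(ṁ c_p) = 42.998 °C.
T(t) = T_ss + (T₀ − T_ss) e^(−t/τ). Set T = 39.3:
e^(−t/τ) = (39.3 − 42.998)/(21.6 − 42.998) = 0.17283
t = −418.80 · ln(0.17283) = 735.18 min.

735 min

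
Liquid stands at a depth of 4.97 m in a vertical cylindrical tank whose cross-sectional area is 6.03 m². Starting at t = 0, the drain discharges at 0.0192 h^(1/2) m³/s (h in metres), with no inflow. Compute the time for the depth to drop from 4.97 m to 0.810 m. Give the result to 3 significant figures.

835 s

A dh/dt = −Q_out = −0.0192 √h.
Separate and integrate: 2(√h − √h₀) = −(0.0192/A) t.
t = 2A(√h₀ − √h)/0.0192 = 2·6.03·(√4.97 − √0.810)/0.0192
  = 12.060 × (2.2293 − 0.90000) / 0.0192 = 835.00 s.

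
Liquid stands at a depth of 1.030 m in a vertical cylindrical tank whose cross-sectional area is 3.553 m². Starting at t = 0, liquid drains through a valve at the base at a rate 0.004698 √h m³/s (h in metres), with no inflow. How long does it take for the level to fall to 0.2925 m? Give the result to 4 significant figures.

Accumulation of liquid (constant cross-section A): A dh/dt = −0.004698 √h.
∫ h^(−1/2) dh = −(0.004698/A) ∫ dt, giving 2√h = 2√h₀ − (0.004698/A) t.
t = 2A(√h₀ − √h)/0.004698 = 2·3.553·(√1.030 − √0.2925)/0.004698
  = 7.10600 × (1.01489 − 0.540833) / 0.004698 = 717.038 s.

717.0 s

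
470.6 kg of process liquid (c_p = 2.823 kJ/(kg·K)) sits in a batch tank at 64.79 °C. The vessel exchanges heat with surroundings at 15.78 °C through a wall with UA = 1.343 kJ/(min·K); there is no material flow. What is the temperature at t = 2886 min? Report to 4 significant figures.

Lumped-capacitance energy balance: M c_p dT/dt = UA(T_amb − T).
dT/dt = (T_ss − T)/τ with T_ss = T_amb = 15.7800 °C, τ = M c_p/UA = 470.6·2.823/1.343 = 989.206 min.
T approaches T_ss exponentially: T(t) = T_ss + (T₀ − T_ss) e^(−t/τ).
T(2886) = 15.7800 + (49.0100)·0.0540692 = 18.4299 °C.

18.43 °C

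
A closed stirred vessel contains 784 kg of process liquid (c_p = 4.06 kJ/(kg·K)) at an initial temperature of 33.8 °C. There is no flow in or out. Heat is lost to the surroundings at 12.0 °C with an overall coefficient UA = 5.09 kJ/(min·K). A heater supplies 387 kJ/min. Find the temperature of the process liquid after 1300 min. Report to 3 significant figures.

81.2 °C

Lumped-capacitance energy balance: M c_p dT/dt = UA(T_amb − T) + Q̇.
dT/dt = (T_ss − T)/τ with T_ss = T_amb + Q̇/UA = 12.0 + 387/5.09 = 88.031 °C, τ = M c_p/UA = 784·4.06/5.09 = 625.35 min.
T approaches T_ss exponentially: T(t) = T_ss + (T₀ − T_ss) e^(−t/τ).
T(1300) = 88.031 + (-54.231)·0.12508 = 81.248 °C.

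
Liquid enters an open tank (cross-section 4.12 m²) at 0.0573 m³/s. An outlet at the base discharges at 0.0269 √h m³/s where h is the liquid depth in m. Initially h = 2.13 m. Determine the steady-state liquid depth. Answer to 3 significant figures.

Accumulation of liquid (constant cross-section A): A dh/dt = Q_in − 0.0269 √h. At steady state dh/dt = 0:
Q_in = 0.0269 √h_ss ⇒ √h_ss = 0.0573/0.0269 = 2.1301.
h_ss = 2.1301² = 4.5374 m. (Since h₀ = 2.13 m < h_ss, the level will rise toward this value.)

4.54 m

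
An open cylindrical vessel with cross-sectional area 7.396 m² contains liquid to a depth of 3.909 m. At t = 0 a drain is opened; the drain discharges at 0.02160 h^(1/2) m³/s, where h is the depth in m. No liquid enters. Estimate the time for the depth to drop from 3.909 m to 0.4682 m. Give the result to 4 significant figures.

Volume balance on the tank: A dh/dt = −0.02160 √h.
∫ h^(−1/2) dh = −(0.02160/A) ∫ dt, giving 2√h = 2√h₀ − (0.02160/A) t.
t = 2A(√h₀ − √h)/0.02160 = 2·7.396·(√3.909 − √0.4682)/0.02160
  = 14.7920 × (1.97712 − 0.684251) / 0.02160 = 885.375 s.

885.4 s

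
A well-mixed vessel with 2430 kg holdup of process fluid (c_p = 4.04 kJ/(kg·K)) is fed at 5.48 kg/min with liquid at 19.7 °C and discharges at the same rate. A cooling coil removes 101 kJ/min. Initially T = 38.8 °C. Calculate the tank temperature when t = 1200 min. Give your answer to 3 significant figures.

M c_p dT/dt = ṁ c_p (T_in − T) − Q̇.
Rearrange: dT/dt = (T_ss − T)/τ with τ = M/ṁ = 443.43 min and T_ss = T_in − Q̇/(ṁ c_p) = 15.138 °C.
This is linear first-order; T(t) = T_ss + (T₀ − T_ss) e^(−t/τ).
T(1200) = 15.138 + (23.662)·e^(−1200/443.43) = 15.138 + (23.662)·0.066792 = 16.718 °C.

16.7 °C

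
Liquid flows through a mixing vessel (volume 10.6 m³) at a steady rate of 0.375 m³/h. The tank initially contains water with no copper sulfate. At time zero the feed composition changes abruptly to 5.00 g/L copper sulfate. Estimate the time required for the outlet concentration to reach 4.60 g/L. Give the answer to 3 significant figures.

Species balance on the tank: V dC/dt = Q(C_in − C), so τ = V/Q = 28.267 h.
C(t) = C_in + (C₀ − C_in) e^(−t/τ). Set C = 4.60 and solve for t:
e^(−t/τ) = (C − C_in)/(C₀ − C_in) = (4.60 − 5.00)/(0 − 5.00) = 0.080000
t = −τ ln(…) = 28.267 × 2.5257 = 71.394 h.

71.4 h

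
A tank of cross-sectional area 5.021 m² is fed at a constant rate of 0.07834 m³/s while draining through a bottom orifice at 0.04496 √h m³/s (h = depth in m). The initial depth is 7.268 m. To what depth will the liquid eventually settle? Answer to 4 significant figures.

Level balance: A dh/dt = 0.07834 − 0.04496 √h. Setting dh/dt = 0:
Q_in = 0.04496 √h_ss ⇒ √h_ss = 0.07834/0.04496 = 1.74244.
h_ss = 1.74244² = 3.03609 m. (Since h₀ = 7.268 m > h_ss, the level will fall toward this value.)

3.036 m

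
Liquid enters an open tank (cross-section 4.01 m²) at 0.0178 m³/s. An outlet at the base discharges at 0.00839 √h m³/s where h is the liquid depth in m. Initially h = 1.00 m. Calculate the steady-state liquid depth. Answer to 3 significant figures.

A dh/dt = Q_in − 0.00839 √h. Steady state requires inflow = outflow:
Q_in = 0.00839 √h_ss ⇒ √h_ss = 0.0178/0.00839 = 2.1216.
h_ss = 2.1216² = 4.5011 m. (Since h₀ = 1.00 m < h_ss, the level will rise toward this value.)

4.50 m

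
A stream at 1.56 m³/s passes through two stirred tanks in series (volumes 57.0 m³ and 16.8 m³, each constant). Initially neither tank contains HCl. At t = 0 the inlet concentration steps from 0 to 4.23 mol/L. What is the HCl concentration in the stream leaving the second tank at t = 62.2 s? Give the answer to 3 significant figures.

3.14 mol/L

Time constants: τᵢ = Vᵢ/Q for each well-mixed tank.
τ₁ = 57.0/1.56 = 36.538 s; τ₂ = 16.8/1.56 = 10.769 s.
Solving the cascade with C₁(0)=C₂(0)=0 gives C₂(t) = C_in[1 − (τ₁ e^(−t/τ₁) − τ₂ e^(−t/τ₂))/(τ₁ − τ₂)].
At t = 62.2: e^(−t/τ₁) = 0.18226, e^(−t/τ₂) = 0.0031020.
C₂ = 4.23·[1 − (36.538·0.18226 − 10.769·0.0031020)/(25.769)] = 4.23·0.74287 = 3.1423 mol/L.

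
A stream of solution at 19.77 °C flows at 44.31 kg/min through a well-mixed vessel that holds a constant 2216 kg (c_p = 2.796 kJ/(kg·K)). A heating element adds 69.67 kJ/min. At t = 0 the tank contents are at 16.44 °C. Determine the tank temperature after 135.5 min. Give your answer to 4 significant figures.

20.07 °C

M c_p dT/dt = ṁ c_p (T_in − T) + Q̇.
Rearrange: dT/dt = (T_ss − T)/τ with τ = M/ṁ = 50.0113 min and T_ss = T_in + Q̇/(ṁ c_p) = 20.3324 °C.
This is linear first-order; T(t) = T_ss + (T₀ − T_ss) e^(−t/τ).
T(135.5) = 20.3324 + (-3.89235)·e^(−135.5/50.0113) = 20.3324 + (-3.89235)·0.0665775 = 20.0732 °C.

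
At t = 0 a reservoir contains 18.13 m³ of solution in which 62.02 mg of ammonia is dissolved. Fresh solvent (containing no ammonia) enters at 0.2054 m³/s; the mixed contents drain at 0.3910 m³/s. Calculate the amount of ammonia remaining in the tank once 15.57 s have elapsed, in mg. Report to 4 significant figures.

Let m(t) be the amount of ammonia. Volume: V(t) = V₀ + (Q_in − Q_out) t = 18.13 − 0.185600 t; V(15.57) = 15.2402 m³.
No ammonia enters, so dm/dt = −Q_out · (m/V).
Separate: dm/m = −Q_out dt/V(t) ⇒ ln(m/m₀) = −(Q_out/(Q_in−Q_out)) ln(V/V₀).
m = m₀ (V₀/V)^(Q_out/(Q_in−Q_out)) = 62.02 × (18.13/15.2402)^(-2.10668) = 43.0203 mg.

43.02 mg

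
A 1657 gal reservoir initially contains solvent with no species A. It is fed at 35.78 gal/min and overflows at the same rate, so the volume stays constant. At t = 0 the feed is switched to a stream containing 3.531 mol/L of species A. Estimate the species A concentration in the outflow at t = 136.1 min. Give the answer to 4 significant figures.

Accumulation = in − out for the solute gives V dC/dt = Q(C_in − C).
Rewrite as dC/dt + C/τ = C_in/τ, τ = V/Q = 46.3108 min.
This is linear first-order; C(t) = C_in + (C₀ − C_in) e^(−t/τ).
C(136.1) = 3.531 + (0 − 3.531)·e^(−136.1/46.3108) = 3.531 + (-3.53100)·0.0529271 = 3.34411 mol/L.

3.344 mol/L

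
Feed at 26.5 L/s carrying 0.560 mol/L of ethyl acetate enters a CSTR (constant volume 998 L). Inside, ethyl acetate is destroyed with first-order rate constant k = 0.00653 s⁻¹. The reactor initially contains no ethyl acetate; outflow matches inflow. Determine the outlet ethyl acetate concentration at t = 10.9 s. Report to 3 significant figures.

V dC/dt = Q(C_in − C) − k V C.
dC/dt = (Q/V) C_in − (Q/V + k) C; effective rate a = Q/V + k = 0.026553 + 0.00653 = 0.033083 s⁻¹.
C_ss = Q C_in/(Q + kV) = 0.44947 mol/L; C(t) = C_ss + (C₀ − C_ss) e^(−a t).
C(10.9) = 0.44947 + (-0.44947)·e^(−0.033083·10.9) = 0.44947 + (-0.44947)·0.69725 = 0.13607 mol/L.

0.136 mol/L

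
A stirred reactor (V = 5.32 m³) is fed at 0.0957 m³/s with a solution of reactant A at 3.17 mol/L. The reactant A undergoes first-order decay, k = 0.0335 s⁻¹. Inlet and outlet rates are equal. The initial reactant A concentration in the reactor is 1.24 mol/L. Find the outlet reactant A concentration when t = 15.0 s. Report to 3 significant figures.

1.17 mol/L

Species balance: V dC/dt = Q C_in − Q C − k V C.
dC/dt = (Q/V) C_in − (Q/V + k) C; effective rate a = Q/V + k = 0.017989 + 0.0335 = 0.051489 s⁻¹.
C_ss = Q C_in/(Q + kV) = 1.1075 mol/L; C(t) = C_ss + (C₀ − C_ss) e^(−a t).
C(15.0) = 1.1075 + (0.13249)·e^(−0.051489·15.0) = 1.1075 + (0.13249)·0.46194 = 1.1687 mol/L.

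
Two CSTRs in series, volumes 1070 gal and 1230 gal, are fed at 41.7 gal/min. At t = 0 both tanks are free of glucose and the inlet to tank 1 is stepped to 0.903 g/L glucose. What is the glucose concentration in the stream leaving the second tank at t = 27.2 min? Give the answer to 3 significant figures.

0.235 g/L

Time constants: τᵢ = Vᵢ/Q for each well-mixed tank.
τ₁ = 1070/41.7 = 25.659 min; τ₂ = 1230/41.7 = 29.496 min.
Solving the cascade with C₁(0)=C₂(0)=0 gives C₂(t) = C_in[1 − (τ₁ e^(−t/τ₁) − τ₂ e^(−t/τ₂))/(τ₁ − τ₂)].
At t = 27.2: e^(−t/τ₁) = 0.34644, e^(−t/τ₂) = 0.39766.
C₂ = 0.903·[1 − (25.659·0.34644 − 29.496·0.39766)/(-3.8369)] = 0.903·0.25979 = 0.23459 g/L.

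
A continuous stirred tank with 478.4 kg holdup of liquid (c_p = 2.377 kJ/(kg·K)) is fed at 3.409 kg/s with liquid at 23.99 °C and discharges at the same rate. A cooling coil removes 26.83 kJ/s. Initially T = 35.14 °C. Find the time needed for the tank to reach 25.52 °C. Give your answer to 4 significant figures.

153.6 s

M c_p dT/dt = ṁ c_p (T_in − T) − Q̇.
τ = M/ṁ = 140.334 s; T_ss = T_in − Q̇/(ṁ c_p) = 20.6790 °C.
T(t) = T_ss + (T₀ − T_ss) e^(−t/τ). Set T = 25.52:
e^(−t/τ) = (25.52 − 20.6790)/(35.14 − 20.6790) = 0.334764
t = −140.334 · ln(0.334764) = 153.572 s.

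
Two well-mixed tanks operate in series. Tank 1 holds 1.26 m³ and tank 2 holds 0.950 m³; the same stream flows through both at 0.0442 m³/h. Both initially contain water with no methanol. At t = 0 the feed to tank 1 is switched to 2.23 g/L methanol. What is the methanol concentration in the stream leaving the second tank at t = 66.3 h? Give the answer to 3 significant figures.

Species balance on tank i: dCᵢ/dt = (Cᵢ₋₁ − Cᵢ)/τᵢ with τᵢ = Vᵢ/Q.
τ₁ = 1.26/0.0442 = 28.507 h; τ₂ = 0.950/0.0442 = 21.493 h.
Tank 1: C₁ = C_in(1 − e^(−t/τ₁)). Tank 2 (τ₁ ≠ τ₂): C₂ = C_in[1 − (τ₁ e^(−t/τ₁) − τ₂ e^(−t/τ₂))/(τ₁ − τ₂)].
At t = 66.3: e^(−t/τ₁) = 0.097709, e^(−t/τ₂) = 0.045744.
C₂ = 2.23·[1 − (28.507·0.097709 − 21.493·0.045744)/(7.0136)] = 2.23·0.74304 = 1.6570 g/L.

1.66 g/L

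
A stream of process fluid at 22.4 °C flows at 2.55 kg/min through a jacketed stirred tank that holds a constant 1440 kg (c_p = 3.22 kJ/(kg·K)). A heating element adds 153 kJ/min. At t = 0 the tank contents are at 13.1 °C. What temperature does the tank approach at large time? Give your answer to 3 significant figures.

Energy balance: M c_p dT/dt = ṁ c_p (T_in − T) + 153.
At steady state dT/dt = 0 ⇒ T_ss = T_in + Q̇/(ṁ c_p) = 22.4 + 153/(2.55·3.22) = 41.034 °C.

41.0 °C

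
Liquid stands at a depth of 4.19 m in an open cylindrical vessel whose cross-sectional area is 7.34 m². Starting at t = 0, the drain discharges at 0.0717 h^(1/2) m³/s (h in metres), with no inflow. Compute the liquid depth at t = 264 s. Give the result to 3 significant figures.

0.574 m

A dh/dt = −Q_out = −0.0717 √h.
This is separable: 2 d(√h)/dt = −0.0717/A, so √h = √h₀ − (0.0717/(2A)) t.
√h = √4.19 − 0.0717·264/(2·7.34) = 2.0469 − 1.2894 = 0.75752.
h = 0.75752² = 0.57384 m.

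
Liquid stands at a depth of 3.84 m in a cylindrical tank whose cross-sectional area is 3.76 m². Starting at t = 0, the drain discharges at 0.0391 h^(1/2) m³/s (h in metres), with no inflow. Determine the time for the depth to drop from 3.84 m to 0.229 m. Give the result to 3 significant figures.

285 s

A dh/dt = −Q_out = −0.0391 √h.
∫ h^(−1/2) dh = −(0.0391/A) ∫ dt, giving 2√h = 2√h₀ − (0.0391/A) t.
t = 2A(√h₀ − √h)/0.0391 = 2·3.76·(√3.84 − √0.229)/0.0391
  = 7.5200 × (1.9596 − 0.47854) / 0.0391 = 284.85 s.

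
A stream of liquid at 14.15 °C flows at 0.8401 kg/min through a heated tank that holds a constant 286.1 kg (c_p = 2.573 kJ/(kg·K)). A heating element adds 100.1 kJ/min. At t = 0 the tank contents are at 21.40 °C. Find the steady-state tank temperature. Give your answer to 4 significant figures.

60.46 °C

M c_p dT/dt = ṁ c_p (T_in − T) + Q̇.
At steady state dT/dt = 0 ⇒ T_ss = T_in + Q̇/(ṁ c_p) = 14.15 + 100.1/(0.8401·2.573) = 60.4588 °C.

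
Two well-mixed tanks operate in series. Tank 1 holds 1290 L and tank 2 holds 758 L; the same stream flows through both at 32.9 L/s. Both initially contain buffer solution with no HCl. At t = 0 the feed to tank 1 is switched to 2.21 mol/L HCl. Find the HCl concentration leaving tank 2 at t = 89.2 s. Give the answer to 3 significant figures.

1.72 mol/L

Species balance on tank i: dCᵢ/dt = (Cᵢ₋₁ − Cᵢ)/τᵢ with τᵢ = Vᵢ/Q.
τ₁ = 1290/32.9 = 39.210 s; τ₂ = 758/32.9 = 23.040 s.
Tank 1: C₁ = C_in(1 − e^(−t/τ₁)). Tank 2 (τ₁ ≠ τ₂): C₂ = C_in[1 − (τ₁ e^(−t/τ₁) − τ₂ e^(−t/τ₂))/(τ₁ − τ₂)].
At t = 89.2: e^(−t/τ₁) = 0.10280, e^(−t/τ₂) = 0.020825.
C₂ = 2.21·[1 − (39.210·0.10280 − 23.040·0.020825)/(16.170)] = 2.21·0.78039 = 1.7247 mol/L.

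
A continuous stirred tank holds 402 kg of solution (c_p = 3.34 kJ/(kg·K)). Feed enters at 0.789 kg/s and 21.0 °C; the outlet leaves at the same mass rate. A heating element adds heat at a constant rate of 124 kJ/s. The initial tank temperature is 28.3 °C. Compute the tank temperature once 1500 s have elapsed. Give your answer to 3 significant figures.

M c_p dT/dt = ṁ c_p (T_in − T) + Q̇.
Rearrange: dT/dt = (T_ss − T)/τ with τ = M/ṁ = 509.51 s and T_ss = T_in + Q̇/(ṁ c_p) = 68.054 °C.
T approaches T_ss exponentially: T(t) = T_ss + (T₀ − T_ss) e^(−t/τ).
T(1500) = 68.054 + (-39.754)·e^(−1500/509.51) = 68.054 + (-39.754)·0.052653 = 65.961 °C.

66.0 °C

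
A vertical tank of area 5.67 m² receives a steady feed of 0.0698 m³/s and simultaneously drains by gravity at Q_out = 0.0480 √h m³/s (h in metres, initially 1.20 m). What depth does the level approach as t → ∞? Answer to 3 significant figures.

Volume balance on the tank: A dh/dt = Q_in − 0.0480 √h. At steady state dh/dt = 0:
Q_in = 0.0480 √h_ss ⇒ √h_ss = 0.0698/0.0480 = 1.4542.
h_ss = 1.4542² = 2.1146 m. (Since h₀ = 1.20 m < h_ss, the level will rise toward this value.)

2.11 m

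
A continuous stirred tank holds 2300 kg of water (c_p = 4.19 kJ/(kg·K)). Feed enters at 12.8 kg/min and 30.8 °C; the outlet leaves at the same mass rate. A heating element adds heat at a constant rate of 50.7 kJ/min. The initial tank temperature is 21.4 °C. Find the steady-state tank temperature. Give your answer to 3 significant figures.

31.7 °C

First-law balance (no shaft work): M c_p dT/dt = ṁ c_p (T_in − T) + 50.7.
At steady state dT/dt = 0 ⇒ T_ss = T_in + Q̇/(ṁ c_p) = 30.8 + 50.7/(12.8·4.19) = 31.745 °C.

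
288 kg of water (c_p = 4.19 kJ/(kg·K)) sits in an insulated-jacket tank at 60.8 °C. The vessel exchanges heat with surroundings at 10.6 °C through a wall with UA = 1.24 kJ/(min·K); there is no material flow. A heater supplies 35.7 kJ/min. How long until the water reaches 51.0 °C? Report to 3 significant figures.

Lumped-capacitance energy balance: M c_p dT/dt = UA(T_amb − T) + Q̇.
τ = M c_p/UA = 973.16 min; T_ss = T_amb + Q̇/UA = 10.6 + 35.7/1.24 = 39.390 °C.
T(t) = T_ss + (T₀ − T_ss)e^(−t/τ); set T = 51.0:
t = −τ ln[(T − T_ss)/(T₀ − T_ss)] = −973.16 · ln(0.54226) = 595.58 min.

596 min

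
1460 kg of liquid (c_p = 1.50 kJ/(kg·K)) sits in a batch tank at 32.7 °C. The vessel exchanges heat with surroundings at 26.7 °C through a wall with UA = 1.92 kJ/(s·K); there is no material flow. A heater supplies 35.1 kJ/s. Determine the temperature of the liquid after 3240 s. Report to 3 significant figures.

First-law balance (no shaft work): M c_p dT/dt = −UA(T − T_amb) + Q̇.
dT/dt = (T_ss − T)/τ with T_ss = T_amb + Q̇/UA = 26.7 + 35.1/1.92 = 44.981 °C, τ = M c_p/UA = 1460·1.50/1.92 = 1140.6 s.
This is linear first-order; T(t) = T_ss + (T₀ − T_ss) e^(−t/τ).
T(3240) = 44.981 + (-12.281)·0.058394 = 44.264 °C.

44.3 °C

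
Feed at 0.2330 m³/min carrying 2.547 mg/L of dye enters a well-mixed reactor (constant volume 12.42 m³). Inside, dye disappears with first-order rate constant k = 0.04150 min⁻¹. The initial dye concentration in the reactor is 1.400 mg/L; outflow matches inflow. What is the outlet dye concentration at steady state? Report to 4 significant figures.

0.7929 mg/L

Accumulation = in − out − consumed: V dC/dt = Q C_in − Q C − k V C.
At steady state: 0 = Q C_in − (Q + kV) C_ss, so C_ss = Q C_in/(Q + kV).
C_ss = 0.2330·2.547/(0.2330 + 0.04150·12.42) = 0.593451/0.748430 = 0.792928 mg/L.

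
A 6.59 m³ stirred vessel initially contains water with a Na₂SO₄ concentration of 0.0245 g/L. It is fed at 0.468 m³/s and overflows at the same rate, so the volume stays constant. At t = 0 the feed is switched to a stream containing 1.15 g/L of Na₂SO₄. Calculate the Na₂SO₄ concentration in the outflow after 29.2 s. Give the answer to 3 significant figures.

Transient balance on the dissolved component: V dC/dt = Q(C_in − C).
Time constant τ = V/Q = 6.59/0.468 = 14.081 s.
Solution: C(t) = C_in + (C₀ − C_in) e^(−t/τ).
C(29.2) = 1.15 + (0.0245 − 1.15)·e^(−29.2/14.081) = 1.15 + (-1.1255)·0.12572 = 1.0085 g/L.

1.01 g/L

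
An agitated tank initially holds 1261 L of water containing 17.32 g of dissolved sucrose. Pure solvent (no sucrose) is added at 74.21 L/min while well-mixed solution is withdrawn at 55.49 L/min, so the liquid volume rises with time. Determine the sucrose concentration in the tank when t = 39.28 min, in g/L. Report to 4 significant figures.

0.002223 g/L

Let m(t) be the amount of sucrose. Volume: V(t) = V₀ + (Q_in − Q_out) t = 1261 + 18.7200 t; V(39.28) = 1996.32 L.
Species balance (pure solvent in): dm/dt = −Q_out · m/V(t).
dm/m = −Q_out dt/(V₀ + 18.7200 t); integrating gives ln(m/m₀) = −(Q_out/(Q_in−Q_out)) ln(V/V₀).
m = m₀ (V₀/V)^(Q_out/(Q_in−Q_out)) = 17.32 × (1261/1996.32)^(2.96421) = 4.43754 g.
C = m/V = 4.43754/1996.32 = 0.00222286 g/L.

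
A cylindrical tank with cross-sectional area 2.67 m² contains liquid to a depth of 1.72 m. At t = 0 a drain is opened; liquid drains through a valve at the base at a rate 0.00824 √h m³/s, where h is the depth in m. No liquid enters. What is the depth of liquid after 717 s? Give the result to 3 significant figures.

With no inflow, A dh/dt = −0.00824 √h.
Separate and integrate: 2(√h − √h₀) = −(0.00824/A) t.
√h = √1.72 − 0.00824·717/(2·2.67) = 1.3115 − 1.1064 = 0.20511.
h = 0.20511² = 0.042068 m.

0.0421 m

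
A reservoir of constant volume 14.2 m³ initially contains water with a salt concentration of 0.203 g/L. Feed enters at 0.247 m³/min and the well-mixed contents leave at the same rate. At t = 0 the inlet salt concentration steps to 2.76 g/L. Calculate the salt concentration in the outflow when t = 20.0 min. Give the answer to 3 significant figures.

Species balance on the tank: V dC/dt = Q(C_in − C).
Time constant τ = V/Q = 14.2/0.247 = 57.490 min.
C approaches C_in exponentially: C(t) = C_in + (C₀ − C_in) e^(−t/τ).
C(20.0) = 2.76 + (0.203 − 2.76)·e^(−20.0/57.490) = 2.76 + (-2.5570)·0.70618 = 0.95430 g/L.

0.954 g/L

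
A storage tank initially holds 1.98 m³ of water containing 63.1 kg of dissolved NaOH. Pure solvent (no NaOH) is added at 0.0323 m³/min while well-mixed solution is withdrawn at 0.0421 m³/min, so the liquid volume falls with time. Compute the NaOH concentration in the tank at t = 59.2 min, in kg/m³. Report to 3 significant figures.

10.2 kg/m³

Let m(t) be the amount of NaOH. Volume: V(t) = V₀ + (Q_in − Q_out) t = 1.98 − 0.0098000 t; V(59.2) = 1.3998 m³.
Solute balance: dm/dt = 0 − Q_out C = −Q_out m/V(t).
dm/m = −Q_out dt/(V₀ − 0.0098000 t); integrating gives ln(m/m₀) = −(Q_out/(Q_in−Q_out)) ln(V/V₀).
m = m₀ (V₀/V)^(Q_out/(Q_in−Q_out)) = 63.1 × (1.98/1.3998)^(-4.2959) = 14.227 kg.
C = m/V = 14.227/1.3998 = 10.163 kg/m³.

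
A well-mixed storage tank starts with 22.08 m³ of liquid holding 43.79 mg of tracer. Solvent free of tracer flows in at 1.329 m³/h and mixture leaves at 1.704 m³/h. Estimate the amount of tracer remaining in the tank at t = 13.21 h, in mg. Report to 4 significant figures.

13.80 mg

Total volume: dV/dt = Q_in − Q_out = -0.375000 m³/h, so V(t) = 22.08 − 0.375000 t and V(13.21) = 17.1262 m³.
No tracer enters, so dm/dt = −Q_out · (m/V).
Separate: dm/m = −Q_out dt/V(t) ⇒ ln(m/m₀) = −(Q_out/(Q_in−Q_out)) ln(V/V₀).
m = m₀ (V₀/V)^(Q_out/(Q_in−Q_out)) = 43.79 × (22.08/17.1262)^(-4.54400) = 13.8040 mg.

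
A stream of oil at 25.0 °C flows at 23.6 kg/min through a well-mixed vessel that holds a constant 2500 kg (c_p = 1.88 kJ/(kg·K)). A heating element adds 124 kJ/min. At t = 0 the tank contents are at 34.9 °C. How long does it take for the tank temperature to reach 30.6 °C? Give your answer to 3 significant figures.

M c_p dT/dt = ṁ c_p (T_in − T) + Q̇.
τ = M/ṁ = 105.93 min; T_ss = T_in + Q̇/(ṁ c_p) = 27.795 °C.
T(t) = T_ss + (T₀ − T_ss) e^(−t/τ). Set T = 30.6:
e^(−t/τ) = (30.6 − 27.795)/(34.9 − 27.795) = 0.39481
t = −105.93 · ln(0.39481) = 98.448 min.

98.4 min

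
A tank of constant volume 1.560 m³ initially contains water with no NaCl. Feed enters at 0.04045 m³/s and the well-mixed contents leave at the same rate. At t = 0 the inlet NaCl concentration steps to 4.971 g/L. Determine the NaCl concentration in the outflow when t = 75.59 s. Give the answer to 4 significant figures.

4.271 g/L

Mass balance on the solute (V constant): V dC/dt = Q(C_in − C).
So dC/dt = (C_in − C)/τ with τ = V/Q = 1.560/0.04045 = 38.5661 s.
This is linear first-order; C(t) = C_in + (C₀ − C_in) e^(−t/τ).
C(75.59) = 4.971 + (0 − 4.971)·e^(−75.59/38.5661) = 4.971 + (-4.97100)·0.140857 = 4.27080 g/L.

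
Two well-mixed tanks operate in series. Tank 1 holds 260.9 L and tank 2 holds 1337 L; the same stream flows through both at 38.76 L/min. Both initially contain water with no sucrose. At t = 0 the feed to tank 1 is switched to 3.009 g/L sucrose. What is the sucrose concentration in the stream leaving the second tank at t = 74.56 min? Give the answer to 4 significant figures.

Time constants: τᵢ = Vᵢ/Q for each well-mixed tank.
τ₁ = 260.9/38.76 = 6.73117 min; τ₂ = 1337/38.76 = 34.4943 min.
Solving the cascade with C₁(0)=C₂(0)=0 gives C₂(t) = C_in[1 − (τ₁ e^(−t/τ₁) − τ₂ e^(−t/τ₂))/(τ₁ − τ₂)].
At t = 74.56: e^(−t/τ₁) = 1.54665e-05, e^(−t/τ₂) = 0.115151.
C₂ = 3.009·[1 − (6.73117·1.54665e-05 − 34.4943·0.115151)/(-27.7632)] = 3.009·0.856935 = 2.57852 g/L.

2.579 g/L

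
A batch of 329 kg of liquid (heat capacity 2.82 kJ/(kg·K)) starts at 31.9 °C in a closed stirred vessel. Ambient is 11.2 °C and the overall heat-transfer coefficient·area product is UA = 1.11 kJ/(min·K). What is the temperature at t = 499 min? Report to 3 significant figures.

M c_p dT/dt = −UA(T − T_amb).
dT/dt = (T_ss − T)/τ with T_ss = T_amb = 11.200 °C, τ = M c_p/UA = 329·2.82/1.11 = 835.84 min.
Solution: T(t) = T_ss + (T₀ − T_ss) e^(−t/τ).
T(499) = 11.200 + (20.700)·0.55046 = 22.594 °C.

22.6 °C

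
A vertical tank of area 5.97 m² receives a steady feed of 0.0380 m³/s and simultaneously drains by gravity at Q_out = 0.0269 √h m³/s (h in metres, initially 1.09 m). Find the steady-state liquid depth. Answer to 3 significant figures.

Volume balance on the tank: A dh/dt = Q_in − 0.0269 √h. At steady state dh/dt = 0:
Q_in = 0.0269 √h_ss ⇒ √h_ss = 0.0380/0.0269 = 1.4126.
h_ss = 1.4126² = 1.9956 m. (Since h₀ = 1.09 m < h_ss, the level will rise toward this value.)

2.00 m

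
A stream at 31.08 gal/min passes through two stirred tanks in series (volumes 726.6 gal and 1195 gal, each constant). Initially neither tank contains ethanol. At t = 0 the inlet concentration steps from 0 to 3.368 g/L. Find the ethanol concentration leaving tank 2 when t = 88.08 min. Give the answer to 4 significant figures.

Each tank obeys Vᵢ dCᵢ/dt = Q(Cᵢ₋₁ − Cᵢ), so τᵢ = Vᵢ/Q.
τ₁ = 726.6/31.08 = 23.3784 min; τ₂ = 1195/31.08 = 38.4492 min.
Solving the cascade with C₁(0)=C₂(0)=0 gives C₂(t) = C_in[1 − (τ₁ e^(−t/τ₁) − τ₂ e^(−t/τ₂))/(τ₁ − τ₂)].
At t = 88.08: e^(−t/τ₁) = 0.0231078, e^(−t/τ₂) = 0.101184.
C₂ = 3.368·[1 − (23.3784·0.0231078 − 38.4492·0.101184)/(-15.0708)] = 3.368·0.777702 = 2.61930 g/L.

2.619 g/L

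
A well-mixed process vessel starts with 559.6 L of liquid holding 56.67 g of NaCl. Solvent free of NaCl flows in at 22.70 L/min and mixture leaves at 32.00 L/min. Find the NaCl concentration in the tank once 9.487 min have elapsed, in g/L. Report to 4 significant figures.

Let m(t) be the amount of NaCl. Volume: V(t) = V₀ + (Q_in − Q_out) t = 559.6 − 9.30000 t; V(9.487) = 471.371 L.
No NaCl enters, so dm/dt = −Q_out · (m/V).
Separate: dm/m = −Q_out dt/V(t) ⇒ ln(m/m₀) = −(Q_out/(Q_in−Q_out)) ln(V/V₀).
m = m₀ (V₀/V)^(Q_out/(Q_in−Q_out)) = 56.67 × (559.6/471.371)^(-3.44086) = 31.4020 g.
C = m/V = 31.4020/471.371 = 0.0666185 g/L.

0.06662 g/L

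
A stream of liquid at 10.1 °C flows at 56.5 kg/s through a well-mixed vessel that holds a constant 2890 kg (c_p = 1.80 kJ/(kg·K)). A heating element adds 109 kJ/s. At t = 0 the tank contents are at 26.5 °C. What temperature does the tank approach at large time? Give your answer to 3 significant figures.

Heat balance on the well-mixed liquid: M c_p dT/dt = ṁ c_p (T_in − T) + 109.
At steady state dT/dt = 0 ⇒ T_ss = T_in + Q̇/(ṁ c_p) = 10.1 + 109/(56.5·1.80) = 11.172 °C.

11.2 °C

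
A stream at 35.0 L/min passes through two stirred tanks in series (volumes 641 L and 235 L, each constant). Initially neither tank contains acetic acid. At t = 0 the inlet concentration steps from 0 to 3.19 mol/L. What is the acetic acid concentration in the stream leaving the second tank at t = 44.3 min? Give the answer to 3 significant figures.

Species balance on tank i: dCᵢ/dt = (Cᵢ₋₁ − Cᵢ)/τᵢ with τᵢ = Vᵢ/Q.
τ₁ = 641/35.0 = 18.314 min; τ₂ = 235/35.0 = 6.7143 min.
Tank 1: C₁ = C_in(1 − e^(−t/τ₁)). Tank 2 (τ₁ ≠ τ₂): C₂ = C_in[1 − (τ₁ e^(−t/τ₁) − τ₂ e^(−t/τ₂))/(τ₁ − τ₂)].
At t = 44.3: e^(−t/τ₁) = 0.089022, e^(−t/τ₂) = 0.0013633.
C₂ = 3.19·[1 − (18.314·0.089022 − 6.7143·0.0013633)/(11.600)] = 3.19·0.86024 = 2.7442 mol/L.

2.74 mol/L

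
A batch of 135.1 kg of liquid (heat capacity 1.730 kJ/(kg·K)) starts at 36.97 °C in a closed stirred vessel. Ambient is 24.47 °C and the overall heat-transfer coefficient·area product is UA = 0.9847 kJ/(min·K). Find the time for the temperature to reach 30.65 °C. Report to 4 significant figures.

Lumped-capacitance energy balance: M c_p dT/dt = UA(T_amb − T).
τ = M c_p/UA = 237.355 min; T_ss = T_amb = 24.4700 °C.
T(t) = T_ss + (T₀ − T_ss)e^(−t/τ); set T = 30.65:
t = −τ ln[(T − T_ss)/(T₀ − T_ss)] = −237.355 · ln(0.494400) = 167.195 min.

167.2 min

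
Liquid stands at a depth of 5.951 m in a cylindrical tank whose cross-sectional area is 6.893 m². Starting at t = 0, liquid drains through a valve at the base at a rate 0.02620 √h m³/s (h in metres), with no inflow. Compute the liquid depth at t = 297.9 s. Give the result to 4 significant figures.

3.509 m

Accumulation of liquid (constant cross-section A): A dh/dt = −0.02620 √h.
∫ h^(−1/2) dh = −(0.02620/A) ∫ dt, giving 2√h = 2√h₀ − (0.02620/A) t.
√h = √5.951 − 0.02620·297.9/(2·6.893) = 2.43947 − 0.566153 = 1.87331.
h = 1.87331² = 3.50931 m.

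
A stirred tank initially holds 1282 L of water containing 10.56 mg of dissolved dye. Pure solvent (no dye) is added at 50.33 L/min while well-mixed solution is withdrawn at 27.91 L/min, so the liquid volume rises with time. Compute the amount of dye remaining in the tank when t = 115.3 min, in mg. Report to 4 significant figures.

2.672 mg

Total volume: dV/dt = Q_in − Q_out = 22.4200 L/min, so V(t) = 1282 + 22.4200 t and V(115.3) = 3867.03 L.
No dye enters, so dm/dt = −Q_out · (m/V).
dm/m = −Q_out dt/(V₀ + 22.4200 t); integrating gives ln(m/m₀) = −(Q_out/(Q_in−Q_out)) ln(V/V₀).
m = m₀ (V₀/V)^(Q_out/(Q_in−Q_out)) = 10.56 × (1282/3867.03)^(1.24487) = 2.67154 mg.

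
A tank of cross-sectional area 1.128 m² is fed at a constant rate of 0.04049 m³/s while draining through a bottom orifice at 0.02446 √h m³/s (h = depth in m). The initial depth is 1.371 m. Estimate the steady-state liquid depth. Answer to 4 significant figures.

Volume balance on the tank: A dh/dt = Q_in − 0.02446 √h. At steady state dh/dt = 0:
Q_in = 0.02446 √h_ss ⇒ √h_ss = 0.04049/0.02446 = 1.65536.
h_ss = 1.65536² = 2.74020 m. (Since h₀ = 1.371 m < h_ss, the level will rise toward this value.)

2.740 m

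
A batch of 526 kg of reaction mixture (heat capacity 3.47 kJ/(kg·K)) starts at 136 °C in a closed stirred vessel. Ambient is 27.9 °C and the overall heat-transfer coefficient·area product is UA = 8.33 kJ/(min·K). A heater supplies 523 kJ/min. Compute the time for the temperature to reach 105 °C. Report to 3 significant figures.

252 min

M c_p dT/dt = −UA(T − T_amb) + Q̇.
τ = M c_p/UA = 219.11 min; T_ss = T_amb + Q̇/UA = 27.9 + 523/8.33 = 90.685 °C.
T(t) = T_ss + (T₀ − T_ss)e^(−t/τ); set T = 105:
t = −τ ln[(T − T_ss)/(T₀ − T_ss)] = −219.11 · ln(0.31590) = 252.49 min.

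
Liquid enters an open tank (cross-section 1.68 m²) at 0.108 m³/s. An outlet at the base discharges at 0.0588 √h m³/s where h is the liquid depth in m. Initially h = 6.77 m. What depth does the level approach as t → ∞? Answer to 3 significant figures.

Level balance: A dh/dt = 0.108 − 0.0588 √h. Setting dh/dt = 0:
Q_in = 0.0588 √h_ss ⇒ √h_ss = 0.108/0.0588 = 1.8367.
h_ss = 1.8367² = 3.3736 m. (Since h₀ = 6.77 m > h_ss, the level will fall toward this value.)

3.37 m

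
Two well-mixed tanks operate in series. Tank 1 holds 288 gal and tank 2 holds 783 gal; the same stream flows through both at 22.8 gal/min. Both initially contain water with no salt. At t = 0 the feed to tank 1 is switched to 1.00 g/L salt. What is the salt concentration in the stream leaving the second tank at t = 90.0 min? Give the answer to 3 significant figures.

Each tank obeys Vᵢ dCᵢ/dt = Q(Cᵢ₋₁ − Cᵢ), so τᵢ = Vᵢ/Q.
τ₁ = 288/22.8 = 12.632 min; τ₂ = 783/22.8 = 34.342 min.
Tank 1: C₁ = C_in(1 − e^(−t/τ₁)). Tank 2 (τ₁ ≠ τ₂): C₂ = C_in[1 − (τ₁ e^(−t/τ₁) − τ₂ e^(−t/τ₂))/(τ₁ − τ₂)].
At t = 90.0: e^(−t/τ₁) = 0.00080473, e^(−t/τ₂) = 0.072753.
C₂ = 1.00·[1 − (12.632·0.00080473 − 34.342·0.072753)/(-21.711)] = 1.00·0.88539 = 0.88539 g/L.

0.885 g/L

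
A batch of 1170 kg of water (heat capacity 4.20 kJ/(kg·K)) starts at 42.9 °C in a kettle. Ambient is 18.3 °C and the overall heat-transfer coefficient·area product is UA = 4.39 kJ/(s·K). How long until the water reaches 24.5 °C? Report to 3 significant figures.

Lumped-capacitance energy balance: M c_p dT/dt = UA(T_amb − T).
τ = M c_p/UA = 1119.4 s; T_ss = T_amb = 18.300 °C.
T(t) = T_ss + (T₀ − T_ss)e^(−t/τ); set T = 24.5:
t = −τ ln[(T − T_ss)/(T₀ − T_ss)] = −1119.4 · ln(0.25203) = 1542.7 s.

1540 s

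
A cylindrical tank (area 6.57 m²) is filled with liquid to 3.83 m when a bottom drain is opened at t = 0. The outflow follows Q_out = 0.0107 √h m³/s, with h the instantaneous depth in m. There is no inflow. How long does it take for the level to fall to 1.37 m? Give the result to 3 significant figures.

966 s

With no inflow, A dh/dt = −0.0107 √h.
∫ h^(−1/2) dh = −(0.0107/A) ∫ dt, giving 2√h = 2√h₀ − (0.0107/A) t.
t = 2A(√h₀ − √h)/0.0107 = 2·6.57·(√3.83 − √1.37)/0.0107
  = 13.140 × (1.9570 − 1.1705) / 0.0107 = 965.94 s.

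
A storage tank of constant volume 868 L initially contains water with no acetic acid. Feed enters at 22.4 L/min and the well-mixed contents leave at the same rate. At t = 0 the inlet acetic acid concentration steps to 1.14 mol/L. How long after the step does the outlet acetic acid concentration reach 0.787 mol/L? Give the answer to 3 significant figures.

Species balance: V dC/dt = Q(C_in − C) ⇒ τ = V/Q = 38.750 min.
C(t) = C_in + (C₀ − C_in) e^(−t/τ). Set C = 0.787 and solve for t:
e^(−t/τ) = (C − C_in)/(C₀ − C_in) = (0.787 − 1.14)/(0 − 1.14) = 0.30965
t = −τ ln(…) = 38.750 × 1.1723 = 45.427 min.

45.4 min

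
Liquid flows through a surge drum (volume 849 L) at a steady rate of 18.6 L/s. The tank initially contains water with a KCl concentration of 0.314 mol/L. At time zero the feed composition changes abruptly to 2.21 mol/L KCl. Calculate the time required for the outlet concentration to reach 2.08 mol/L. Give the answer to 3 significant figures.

122 s

Species balance: V dC/dt = Q(C_in − C) ⇒ τ = V/Q = 45.645 s.
C(t) = C_in + (C₀ − C_in) e^(−t/τ). Set C = 2.08 and solve for t:
e^(−t/τ) = (C − C_in)/(C₀ − C_in) = (2.08 − 2.21)/(0.314 − 2.21) = 0.068565
t = −τ ln(…) = 45.645 × 2.6800 = 122.33 s.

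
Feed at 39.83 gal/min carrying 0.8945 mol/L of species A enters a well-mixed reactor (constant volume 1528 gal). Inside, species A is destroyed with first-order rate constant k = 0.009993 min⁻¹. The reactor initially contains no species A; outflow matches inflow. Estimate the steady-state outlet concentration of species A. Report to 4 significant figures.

Accumulation = in − out − consumed: V dC/dt = Q C_in − Q C − k V C.
At steady state: 0 = Q C_in − (Q + kV) C_ss, so C_ss = Q C_in/(Q + kV).
C_ss = 39.83·0.8945/(39.83 + 0.009993·1528) = 35.6279/55.0993 = 0.646613 mol/L.

0.6466 mol/L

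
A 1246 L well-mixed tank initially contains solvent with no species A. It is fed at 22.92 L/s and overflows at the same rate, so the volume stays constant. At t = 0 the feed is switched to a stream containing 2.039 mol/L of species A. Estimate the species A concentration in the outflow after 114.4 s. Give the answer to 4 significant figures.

Unsteady species balance (constant V, well mixed): V dC/dt = Q(C_in − C).
Time constant τ = V/Q = 1246/22.92 = 54.3630 s.
Integrating: C(t) = C_in + (C₀ − C_in) e^(−t/τ).
C(114.4) = 2.039 + (0 − 2.039)·e^(−114.4/54.3630) = 2.039 + (-2.03900)·0.121922 = 1.79040 mol/L.

1.790 mol/L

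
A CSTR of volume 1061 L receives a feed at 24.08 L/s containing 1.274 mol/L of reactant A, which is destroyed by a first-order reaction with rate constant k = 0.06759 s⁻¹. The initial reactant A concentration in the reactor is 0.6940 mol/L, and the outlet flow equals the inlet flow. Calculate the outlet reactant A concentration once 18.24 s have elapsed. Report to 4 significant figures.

0.3923 mol/L

Species balance: V dC/dt = Q C_in − Q C − k V C.
dC/dt = (Q/V) C_in − (Q/V + k) C; effective rate a = Q/V + k = 0.0226956 + 0.06759 = 0.0902856 s⁻¹.
C_ss = Q C_in/(Q + kV) = 0.320252 mol/L; C(t) = C_ss + (C₀ − C_ss) e^(−a t).
C(18.24) = 0.320252 + (0.373748)·e^(−0.0902856·18.24) = 0.320252 + (0.373748)·0.192664 = 0.392260 mol/L.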